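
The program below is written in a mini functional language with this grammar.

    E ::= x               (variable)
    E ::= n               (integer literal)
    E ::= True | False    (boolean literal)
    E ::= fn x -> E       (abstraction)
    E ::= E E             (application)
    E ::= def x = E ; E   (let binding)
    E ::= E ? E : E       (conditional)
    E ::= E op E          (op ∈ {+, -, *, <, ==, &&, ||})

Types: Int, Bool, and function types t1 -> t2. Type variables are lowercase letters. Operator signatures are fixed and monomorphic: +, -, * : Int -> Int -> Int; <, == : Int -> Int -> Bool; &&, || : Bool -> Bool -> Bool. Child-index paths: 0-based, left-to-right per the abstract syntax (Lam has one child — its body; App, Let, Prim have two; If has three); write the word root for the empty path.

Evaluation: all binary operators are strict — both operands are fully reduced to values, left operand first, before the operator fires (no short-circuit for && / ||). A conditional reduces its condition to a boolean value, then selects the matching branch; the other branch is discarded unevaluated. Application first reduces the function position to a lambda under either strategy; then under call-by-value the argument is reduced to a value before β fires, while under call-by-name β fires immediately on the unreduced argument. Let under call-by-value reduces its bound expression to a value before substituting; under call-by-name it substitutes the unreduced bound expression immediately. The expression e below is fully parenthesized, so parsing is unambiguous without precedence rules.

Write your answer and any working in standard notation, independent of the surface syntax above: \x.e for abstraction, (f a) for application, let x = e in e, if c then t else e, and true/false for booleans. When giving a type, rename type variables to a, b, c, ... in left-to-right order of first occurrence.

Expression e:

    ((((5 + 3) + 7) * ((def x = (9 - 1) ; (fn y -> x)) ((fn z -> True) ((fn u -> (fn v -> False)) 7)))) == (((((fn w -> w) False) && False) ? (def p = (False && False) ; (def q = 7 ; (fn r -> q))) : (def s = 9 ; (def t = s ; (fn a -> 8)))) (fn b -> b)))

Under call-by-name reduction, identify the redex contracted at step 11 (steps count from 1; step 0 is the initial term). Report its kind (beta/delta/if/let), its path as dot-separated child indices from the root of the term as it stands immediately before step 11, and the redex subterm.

Working:
step 0: ((((5 + 3) + 7) * ((let x = (9 - 1) in (\y.x)) ((\z.true) ((\u.(\v.false)) 7)))) == ((if (((\w.w) false) && false) then (let p = (false && false) in (let q = 7 in (\r.q))) else (let s = 9 in (let t = s in (\a.8)))) (\b.b)))
step 1: [delta@0.0.0] (((8 + 7) * ((let x = (9 - 1) in (\y.x)) ((\z.true) ((\u.(\v.false)) 7)))) == ((if (((\w.w) false) && false) then (let p = (false && false) in (let q = 7 in (\r.q))) else (let s = 9 in (let t = s in (\a.8)))) (\b.b)))
step 2: [delta@0.0] ((15 * ((let x = (9 - 1) in (\y.x)) ((\z.true) ((\u.(\v.false)) 7)))) == ((if (((\w.w) false) && false) then (let p = (false && false) in (let q = 7 in (\r.q))) else (let s = 9 in (let t = s in (\a.8)))) (\b.b)))
step 3: [let@0.1.0] ((15 * ((\y.(9 - 1)) ((\z.true) ((\u.(\v.false)) 7)))) == ((if (((\w.w) false) && false) then (let p = (false && false) in (let q = 7 in (\r.q))) else (let s = 9 in (let t = s in (\a.8)))) (\b.b)))
step 4: [beta@0.1] ((15 * (9 - 1)) == ((if (((\w.w) false) && false) then (let p = (false && false) in (let q = 7 in (\r.q))) else (let s = 9 in (let t = s in (\a.8)))) (\b.b)))
step 5: [delta@0.1] ((15 * 8) == ((if (((\w.w) false) && false) then (let p = (false && false) in (let q = 7 in (\r.q))) else (let s = 9 in (let t = s in (\a.8)))) (\b.b)))
step 6: [delta@0] (120 == ((if (((\w.w) false) && false) then (let p = (false && false) in (let q = 7 in (\r.q))) else (let s = 9 in (let t = s in (\a.8)))) (\b.b)))
step 7: [beta@1.0.0.0] (120 == ((if (false && false) then (let p = (false && false) in (let q = 7 in (\r.q))) else (let s = 9 in (let t = s in (\a.8)))) (\b.b)))
step 8: [delta@1.0.0] (120 == ((if false then (let p = (false && false) in (let q = 7 in (\r.q))) else (let s = 9 in (let t = s in (\a.8)))) (\b.b)))
step 9: [if@1.0] (120 == ((let s = 9 in (let t = s in (\a.8))) (\b.b)))
step 10: [let@1.0] (120 == ((let t = 9 in (\a.8)) (\b.b)))
step 11: [let@1.0] (120 == ((\a.8) (\b.b)))

Answer: let at 1.0 : (let t = 9 in (\a.8))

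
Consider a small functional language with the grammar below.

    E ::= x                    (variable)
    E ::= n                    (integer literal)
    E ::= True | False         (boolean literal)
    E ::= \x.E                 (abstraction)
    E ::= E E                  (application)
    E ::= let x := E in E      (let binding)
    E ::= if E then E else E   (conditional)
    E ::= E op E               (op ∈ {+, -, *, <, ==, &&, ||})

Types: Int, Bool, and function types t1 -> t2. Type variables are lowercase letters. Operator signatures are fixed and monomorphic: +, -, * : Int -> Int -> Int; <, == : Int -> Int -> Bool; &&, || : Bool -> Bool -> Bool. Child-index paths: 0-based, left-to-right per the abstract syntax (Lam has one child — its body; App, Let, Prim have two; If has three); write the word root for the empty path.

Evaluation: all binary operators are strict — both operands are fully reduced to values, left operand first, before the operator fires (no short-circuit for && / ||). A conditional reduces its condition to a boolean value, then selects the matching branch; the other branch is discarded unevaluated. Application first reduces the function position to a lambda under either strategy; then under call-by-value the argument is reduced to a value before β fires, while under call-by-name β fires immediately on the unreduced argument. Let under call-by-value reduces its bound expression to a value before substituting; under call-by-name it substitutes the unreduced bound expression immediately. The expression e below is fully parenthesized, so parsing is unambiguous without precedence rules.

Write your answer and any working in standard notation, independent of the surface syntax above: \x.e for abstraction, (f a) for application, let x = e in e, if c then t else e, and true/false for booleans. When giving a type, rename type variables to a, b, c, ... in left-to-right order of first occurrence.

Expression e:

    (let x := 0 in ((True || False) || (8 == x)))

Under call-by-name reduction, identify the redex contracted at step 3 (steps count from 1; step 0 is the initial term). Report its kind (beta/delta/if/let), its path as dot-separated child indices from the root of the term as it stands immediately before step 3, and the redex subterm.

Trace:
step 0: (let x = 0 in ((true || false) || (8 == x)))
step 1: [let@root] ((true || false) || (8 == 0))
step 2: [delta@0] (true || (8 == 0))
step 3: [delta@1] (true || false)

Answer: delta at 1 : (8 == 0)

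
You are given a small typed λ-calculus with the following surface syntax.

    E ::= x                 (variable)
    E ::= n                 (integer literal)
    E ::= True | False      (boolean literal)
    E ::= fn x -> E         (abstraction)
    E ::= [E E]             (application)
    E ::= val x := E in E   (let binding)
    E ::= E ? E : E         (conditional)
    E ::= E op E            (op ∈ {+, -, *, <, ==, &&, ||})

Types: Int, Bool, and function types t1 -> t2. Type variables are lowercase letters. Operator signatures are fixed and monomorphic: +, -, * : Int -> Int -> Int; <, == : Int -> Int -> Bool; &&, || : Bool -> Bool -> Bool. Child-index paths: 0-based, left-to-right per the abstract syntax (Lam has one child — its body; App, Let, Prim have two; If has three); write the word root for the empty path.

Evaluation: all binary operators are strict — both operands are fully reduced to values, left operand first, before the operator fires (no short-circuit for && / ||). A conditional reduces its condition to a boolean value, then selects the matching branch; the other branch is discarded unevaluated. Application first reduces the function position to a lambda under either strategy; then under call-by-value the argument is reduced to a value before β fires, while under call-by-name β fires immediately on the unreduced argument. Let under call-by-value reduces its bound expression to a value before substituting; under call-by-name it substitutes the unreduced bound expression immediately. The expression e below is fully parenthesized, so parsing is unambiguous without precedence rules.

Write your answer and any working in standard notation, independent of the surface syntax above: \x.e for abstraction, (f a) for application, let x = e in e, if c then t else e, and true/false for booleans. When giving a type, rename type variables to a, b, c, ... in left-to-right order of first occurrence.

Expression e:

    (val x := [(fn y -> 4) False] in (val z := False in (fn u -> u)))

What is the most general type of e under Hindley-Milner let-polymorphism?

Derivation:
\y._ : a -> Int
  unify a -> Int ~ Bool -> b
  unify a ~ Bool
  unify Int ~ b
_ _ : Int
let x : Int
let z : Bool
u : c
\u._ : c -> c

Answer: a -> a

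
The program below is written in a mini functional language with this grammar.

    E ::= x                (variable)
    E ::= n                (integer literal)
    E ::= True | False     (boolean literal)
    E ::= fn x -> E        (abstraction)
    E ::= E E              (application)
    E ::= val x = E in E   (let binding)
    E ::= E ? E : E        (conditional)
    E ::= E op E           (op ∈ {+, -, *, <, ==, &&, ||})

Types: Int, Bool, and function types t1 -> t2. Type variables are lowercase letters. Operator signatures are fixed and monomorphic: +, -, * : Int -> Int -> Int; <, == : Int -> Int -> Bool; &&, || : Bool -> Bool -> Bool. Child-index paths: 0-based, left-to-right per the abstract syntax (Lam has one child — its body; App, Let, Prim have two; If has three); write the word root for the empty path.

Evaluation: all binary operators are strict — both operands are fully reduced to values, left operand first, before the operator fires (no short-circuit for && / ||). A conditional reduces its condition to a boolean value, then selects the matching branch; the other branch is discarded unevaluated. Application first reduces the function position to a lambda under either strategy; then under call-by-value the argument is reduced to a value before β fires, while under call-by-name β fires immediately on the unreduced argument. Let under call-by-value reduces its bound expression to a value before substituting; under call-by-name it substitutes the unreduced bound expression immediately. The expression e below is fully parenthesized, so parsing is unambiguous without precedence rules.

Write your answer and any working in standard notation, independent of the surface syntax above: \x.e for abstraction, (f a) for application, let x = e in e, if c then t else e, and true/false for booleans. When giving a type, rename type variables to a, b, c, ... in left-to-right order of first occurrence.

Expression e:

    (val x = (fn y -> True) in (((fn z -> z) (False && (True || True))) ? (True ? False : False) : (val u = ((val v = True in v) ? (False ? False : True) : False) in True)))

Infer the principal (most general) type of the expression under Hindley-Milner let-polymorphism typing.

Derivation:
\y._ : a -> Bool
let x : forall. a -> Bool
z : b
\z._ : b -> b
  unify Bool ~ Bool
  unify Bool ~ Bool
  unify Bool ~ Bool
  unify Bool ~ Bool
  unify b -> b ~ Bool -> c
  unify b ~ Bool
  unify Bool ~ c
_ _ : Bool
  unify Bool ~ Bool
  unify Bool ~ Bool
  unify Bool ~ Bool
let v : Bool
v : Bool
  unify Bool ~ Bool
  unify Bool ~ Bool
  unify Bool ~ Bool
  unify Bool ~ Bool
let u : Bool
  unify Bool ~ Bool

Answer: Bool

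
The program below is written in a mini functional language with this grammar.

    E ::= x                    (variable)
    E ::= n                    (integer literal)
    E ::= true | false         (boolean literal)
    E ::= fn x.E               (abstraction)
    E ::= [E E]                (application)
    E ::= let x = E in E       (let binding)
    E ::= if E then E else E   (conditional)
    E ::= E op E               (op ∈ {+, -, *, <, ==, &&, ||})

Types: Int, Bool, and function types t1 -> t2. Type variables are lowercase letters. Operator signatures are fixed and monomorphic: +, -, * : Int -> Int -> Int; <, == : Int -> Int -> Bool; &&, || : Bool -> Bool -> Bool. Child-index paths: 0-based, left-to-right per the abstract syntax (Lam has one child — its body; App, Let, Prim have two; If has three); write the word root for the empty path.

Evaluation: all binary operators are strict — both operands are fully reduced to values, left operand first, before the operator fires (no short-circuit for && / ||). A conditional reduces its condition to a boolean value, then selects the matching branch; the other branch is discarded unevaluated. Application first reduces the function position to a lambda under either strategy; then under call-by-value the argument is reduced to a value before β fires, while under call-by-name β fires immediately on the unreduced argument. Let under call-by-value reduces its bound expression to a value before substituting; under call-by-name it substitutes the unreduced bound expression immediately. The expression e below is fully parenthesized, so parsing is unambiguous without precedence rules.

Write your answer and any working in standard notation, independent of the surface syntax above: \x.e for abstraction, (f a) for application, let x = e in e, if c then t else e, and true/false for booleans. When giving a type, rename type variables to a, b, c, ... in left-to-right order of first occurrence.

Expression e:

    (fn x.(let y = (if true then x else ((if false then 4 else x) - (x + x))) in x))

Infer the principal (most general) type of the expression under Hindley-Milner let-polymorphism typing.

Answer: Int -> Int

Derivation:
  unify Bool ~ Bool
x : a
  unify Bool ~ Bool
x : a
  unify Int ~ a
  unify Int ~ Int
x : Int
  unify Int ~ Int
x : Int
  unify Int ~ Int
  unify Int ~ Int
  unify Int ~ Int
let y : Int
x : Int
\x._ : Int -> Int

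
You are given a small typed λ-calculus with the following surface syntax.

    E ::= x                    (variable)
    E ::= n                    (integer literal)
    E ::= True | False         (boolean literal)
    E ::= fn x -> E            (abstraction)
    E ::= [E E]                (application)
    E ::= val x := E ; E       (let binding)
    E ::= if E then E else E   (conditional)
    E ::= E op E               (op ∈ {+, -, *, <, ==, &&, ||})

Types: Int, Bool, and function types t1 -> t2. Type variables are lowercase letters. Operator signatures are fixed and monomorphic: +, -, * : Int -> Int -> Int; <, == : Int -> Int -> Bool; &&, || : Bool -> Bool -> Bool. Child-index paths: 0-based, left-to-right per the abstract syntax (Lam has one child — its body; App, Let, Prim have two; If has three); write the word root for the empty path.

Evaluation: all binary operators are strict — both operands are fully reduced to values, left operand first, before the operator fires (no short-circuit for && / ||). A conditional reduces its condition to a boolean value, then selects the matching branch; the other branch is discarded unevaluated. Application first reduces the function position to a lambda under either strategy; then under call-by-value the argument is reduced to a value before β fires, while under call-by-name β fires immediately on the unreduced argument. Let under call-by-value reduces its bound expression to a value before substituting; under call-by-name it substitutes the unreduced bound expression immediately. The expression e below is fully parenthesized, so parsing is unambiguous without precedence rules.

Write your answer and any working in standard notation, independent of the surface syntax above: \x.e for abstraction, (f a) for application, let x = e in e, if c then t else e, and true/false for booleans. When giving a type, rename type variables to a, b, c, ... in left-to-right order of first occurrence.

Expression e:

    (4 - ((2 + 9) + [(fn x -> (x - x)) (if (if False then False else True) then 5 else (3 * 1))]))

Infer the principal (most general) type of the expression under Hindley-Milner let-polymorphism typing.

Answer: Int

Trace:
  unify Int ~ Int
  unify Int ~ Int
  unify Int ~ Int
  unify Int ~ Int
x : a
  unify a ~ Int
x : Int
  unify Int ~ Int
\x._ : Int -> Int
  unify Bool ~ Bool
  unify Bool ~ Bool
  unify Bool ~ Bool
  unify Int ~ Int
  unify Int ~ Int
  unify Int ~ Int
  unify Int -> Int ~ Int -> b
  unify Int ~ Int
  unify Int ~ b
_ _ : Int
  unify Int ~ Int
  unify Int ~ Int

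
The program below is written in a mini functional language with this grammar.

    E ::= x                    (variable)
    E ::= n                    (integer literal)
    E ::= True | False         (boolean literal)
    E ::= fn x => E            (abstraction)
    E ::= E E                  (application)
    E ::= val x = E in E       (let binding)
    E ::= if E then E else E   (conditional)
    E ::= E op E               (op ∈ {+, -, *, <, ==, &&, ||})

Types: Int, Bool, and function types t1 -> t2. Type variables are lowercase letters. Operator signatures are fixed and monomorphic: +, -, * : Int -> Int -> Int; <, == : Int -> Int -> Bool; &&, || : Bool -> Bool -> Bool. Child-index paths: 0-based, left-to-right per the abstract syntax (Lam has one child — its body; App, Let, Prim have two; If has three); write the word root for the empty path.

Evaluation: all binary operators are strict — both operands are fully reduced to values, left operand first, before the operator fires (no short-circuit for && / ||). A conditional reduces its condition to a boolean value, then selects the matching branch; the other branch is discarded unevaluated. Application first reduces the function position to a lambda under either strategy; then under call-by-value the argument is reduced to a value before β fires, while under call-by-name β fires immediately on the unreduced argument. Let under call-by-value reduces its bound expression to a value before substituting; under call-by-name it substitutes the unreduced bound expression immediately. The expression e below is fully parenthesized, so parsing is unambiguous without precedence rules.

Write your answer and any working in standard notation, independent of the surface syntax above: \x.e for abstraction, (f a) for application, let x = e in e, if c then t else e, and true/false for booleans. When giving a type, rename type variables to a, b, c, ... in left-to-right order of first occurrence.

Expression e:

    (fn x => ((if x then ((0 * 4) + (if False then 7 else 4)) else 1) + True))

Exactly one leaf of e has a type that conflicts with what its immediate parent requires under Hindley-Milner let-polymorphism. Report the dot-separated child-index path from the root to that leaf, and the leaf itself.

Working:
x : a
  unify a ~ Bool
  unify Int ~ Int
  unify Int ~ Int
  unify Int ~ Int
  unify Bool ~ Bool
  unify Int ~ Int
  unify Int ~ Int
  unify Int ~ Int
  unify Int ~ Int
  unify Bool ~ Int
  FAIL: mismatch Bool ~ Int

Answer: 0.1 : true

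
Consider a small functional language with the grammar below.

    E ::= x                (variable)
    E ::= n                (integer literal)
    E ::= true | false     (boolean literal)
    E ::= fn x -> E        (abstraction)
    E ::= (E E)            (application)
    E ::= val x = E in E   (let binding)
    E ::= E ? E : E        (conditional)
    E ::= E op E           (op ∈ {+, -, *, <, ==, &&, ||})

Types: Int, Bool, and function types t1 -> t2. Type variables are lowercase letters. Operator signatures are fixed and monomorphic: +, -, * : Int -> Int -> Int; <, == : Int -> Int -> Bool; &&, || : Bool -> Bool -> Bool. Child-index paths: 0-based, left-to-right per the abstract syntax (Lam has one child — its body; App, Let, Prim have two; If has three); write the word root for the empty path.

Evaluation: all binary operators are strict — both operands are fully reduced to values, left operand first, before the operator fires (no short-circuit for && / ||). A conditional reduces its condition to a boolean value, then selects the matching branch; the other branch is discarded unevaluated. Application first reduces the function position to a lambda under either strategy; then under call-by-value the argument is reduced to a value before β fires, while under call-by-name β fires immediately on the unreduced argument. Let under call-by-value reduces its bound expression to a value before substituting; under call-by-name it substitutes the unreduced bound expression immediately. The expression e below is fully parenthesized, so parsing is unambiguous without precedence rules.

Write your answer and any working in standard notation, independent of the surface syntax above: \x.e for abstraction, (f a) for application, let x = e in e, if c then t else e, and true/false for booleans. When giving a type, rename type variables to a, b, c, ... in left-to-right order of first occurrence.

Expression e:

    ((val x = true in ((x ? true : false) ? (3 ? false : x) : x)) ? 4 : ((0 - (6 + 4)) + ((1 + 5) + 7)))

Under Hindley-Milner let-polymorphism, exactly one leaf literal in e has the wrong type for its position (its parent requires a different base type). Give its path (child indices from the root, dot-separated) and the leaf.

Answer: 0.1.1.0 : 3

Working:
let x : Bool
x : Bool
  unify Bool ~ Bool
  unify Bool ~ Bool
  unify Bool ~ Bool
  unify Int ~ Bool
  FAIL: mismatch Int ~ Bool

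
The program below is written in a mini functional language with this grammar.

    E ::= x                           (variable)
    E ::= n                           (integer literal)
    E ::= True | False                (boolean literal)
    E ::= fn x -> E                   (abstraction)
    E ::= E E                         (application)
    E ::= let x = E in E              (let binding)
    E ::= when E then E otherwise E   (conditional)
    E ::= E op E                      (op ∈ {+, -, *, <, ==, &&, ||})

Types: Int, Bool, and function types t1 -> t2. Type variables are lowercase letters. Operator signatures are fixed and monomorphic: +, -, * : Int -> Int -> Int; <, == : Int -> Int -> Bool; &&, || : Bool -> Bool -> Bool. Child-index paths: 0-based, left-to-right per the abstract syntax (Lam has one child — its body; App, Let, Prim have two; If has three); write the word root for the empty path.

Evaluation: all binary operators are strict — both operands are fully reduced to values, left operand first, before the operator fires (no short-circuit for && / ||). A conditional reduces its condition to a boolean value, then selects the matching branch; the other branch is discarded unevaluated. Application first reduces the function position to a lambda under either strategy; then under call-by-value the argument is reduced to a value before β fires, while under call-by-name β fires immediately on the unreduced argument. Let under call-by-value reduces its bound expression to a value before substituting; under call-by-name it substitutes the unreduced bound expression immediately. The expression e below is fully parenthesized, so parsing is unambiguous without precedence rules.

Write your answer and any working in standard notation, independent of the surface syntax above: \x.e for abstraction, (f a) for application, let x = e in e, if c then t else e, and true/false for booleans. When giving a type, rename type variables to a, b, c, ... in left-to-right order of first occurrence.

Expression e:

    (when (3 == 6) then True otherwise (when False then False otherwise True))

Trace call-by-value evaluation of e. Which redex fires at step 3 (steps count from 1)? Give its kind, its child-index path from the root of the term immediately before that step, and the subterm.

Answer: if at root : (if false then false else true)

Working:
step 0: (if (3 == 6) then true else (if false then false else true))
step 1: [delta@0] (if false then true else (if false then false else true))
step 2: [if@root] (if false then false else true)
step 3: [if@root] true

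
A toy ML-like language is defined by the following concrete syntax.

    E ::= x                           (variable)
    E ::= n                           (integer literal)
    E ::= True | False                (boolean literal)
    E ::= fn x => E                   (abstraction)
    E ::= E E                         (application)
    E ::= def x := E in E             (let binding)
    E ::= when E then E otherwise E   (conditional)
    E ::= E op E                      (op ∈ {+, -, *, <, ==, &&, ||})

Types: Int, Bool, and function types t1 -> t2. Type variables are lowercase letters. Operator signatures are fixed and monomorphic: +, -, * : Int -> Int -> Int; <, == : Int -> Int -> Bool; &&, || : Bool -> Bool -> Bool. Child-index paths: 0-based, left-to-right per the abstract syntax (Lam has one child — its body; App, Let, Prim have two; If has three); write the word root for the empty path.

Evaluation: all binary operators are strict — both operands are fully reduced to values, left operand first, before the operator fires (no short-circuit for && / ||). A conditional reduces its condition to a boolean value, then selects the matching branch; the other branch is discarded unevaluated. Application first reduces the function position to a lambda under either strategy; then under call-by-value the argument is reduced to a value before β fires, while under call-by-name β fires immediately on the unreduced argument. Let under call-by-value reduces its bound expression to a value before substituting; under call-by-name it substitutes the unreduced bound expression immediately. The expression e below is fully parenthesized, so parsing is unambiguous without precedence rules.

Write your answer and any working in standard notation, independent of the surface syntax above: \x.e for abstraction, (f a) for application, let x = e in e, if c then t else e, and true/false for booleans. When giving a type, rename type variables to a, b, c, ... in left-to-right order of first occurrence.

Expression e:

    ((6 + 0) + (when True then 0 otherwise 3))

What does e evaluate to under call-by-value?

Derivation:
step 0: ((6 + 0) + (if true then 0 else 3))
step 1: [delta@0] (6 + (if true then 0 else 3))
step 2: [if@1] (6 + 0)
step 3: [delta@root] 6

Answer: 6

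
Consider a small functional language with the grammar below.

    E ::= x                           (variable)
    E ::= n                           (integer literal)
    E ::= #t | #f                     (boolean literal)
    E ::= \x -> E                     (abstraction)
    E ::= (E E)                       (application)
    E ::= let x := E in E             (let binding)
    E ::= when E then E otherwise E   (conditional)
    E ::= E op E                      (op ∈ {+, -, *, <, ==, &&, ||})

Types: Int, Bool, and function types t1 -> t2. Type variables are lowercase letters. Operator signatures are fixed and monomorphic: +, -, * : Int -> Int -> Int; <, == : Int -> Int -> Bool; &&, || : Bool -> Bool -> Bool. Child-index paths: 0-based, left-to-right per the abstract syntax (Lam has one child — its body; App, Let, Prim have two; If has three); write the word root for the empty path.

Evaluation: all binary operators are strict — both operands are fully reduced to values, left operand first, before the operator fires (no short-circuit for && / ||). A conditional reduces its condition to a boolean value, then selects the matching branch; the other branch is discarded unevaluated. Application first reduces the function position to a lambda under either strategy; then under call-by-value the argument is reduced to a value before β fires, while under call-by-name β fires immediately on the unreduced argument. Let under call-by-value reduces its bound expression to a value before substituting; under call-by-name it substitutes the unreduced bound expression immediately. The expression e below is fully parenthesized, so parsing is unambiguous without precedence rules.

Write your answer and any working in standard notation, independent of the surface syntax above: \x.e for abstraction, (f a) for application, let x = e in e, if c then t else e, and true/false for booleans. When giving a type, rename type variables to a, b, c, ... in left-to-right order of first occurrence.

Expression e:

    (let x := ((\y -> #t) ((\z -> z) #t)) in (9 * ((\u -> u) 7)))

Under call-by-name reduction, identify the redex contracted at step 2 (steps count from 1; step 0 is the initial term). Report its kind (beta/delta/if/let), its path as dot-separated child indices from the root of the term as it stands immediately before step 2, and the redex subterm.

Answer: beta at 1 : ((\u.u) 7)

Working:
step 0: (let x = ((\y.true) ((\z.z) true)) in (9 * ((\u.u) 7)))
step 1: [let@root] (9 * ((\u.u) 7))
step 2: [beta@1] (9 * 7)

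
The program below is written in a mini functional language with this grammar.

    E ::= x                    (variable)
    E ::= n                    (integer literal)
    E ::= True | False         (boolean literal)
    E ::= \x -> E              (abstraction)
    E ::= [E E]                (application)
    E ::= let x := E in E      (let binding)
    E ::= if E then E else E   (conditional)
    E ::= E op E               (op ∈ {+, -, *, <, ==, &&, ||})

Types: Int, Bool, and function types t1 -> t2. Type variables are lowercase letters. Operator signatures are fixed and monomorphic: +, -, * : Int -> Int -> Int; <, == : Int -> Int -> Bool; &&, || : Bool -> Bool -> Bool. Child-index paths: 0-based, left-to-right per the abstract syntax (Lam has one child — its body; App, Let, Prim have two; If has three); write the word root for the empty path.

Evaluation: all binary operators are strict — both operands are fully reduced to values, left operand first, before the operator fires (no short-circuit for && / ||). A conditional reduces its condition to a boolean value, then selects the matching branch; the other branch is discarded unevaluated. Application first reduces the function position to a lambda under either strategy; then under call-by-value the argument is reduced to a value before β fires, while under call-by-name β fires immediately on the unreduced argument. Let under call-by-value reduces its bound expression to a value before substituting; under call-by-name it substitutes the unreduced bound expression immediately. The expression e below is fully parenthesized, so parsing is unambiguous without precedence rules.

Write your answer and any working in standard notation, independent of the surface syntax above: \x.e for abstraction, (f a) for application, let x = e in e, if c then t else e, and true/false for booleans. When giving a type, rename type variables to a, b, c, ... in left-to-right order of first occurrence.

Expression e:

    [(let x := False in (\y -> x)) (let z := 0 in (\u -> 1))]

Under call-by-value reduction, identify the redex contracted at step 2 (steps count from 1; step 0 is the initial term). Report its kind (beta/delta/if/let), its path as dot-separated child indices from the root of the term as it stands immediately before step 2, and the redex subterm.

Derivation:
step 0: ((let x = false in (\y.x)) (let z = 0 in (\u.1)))
step 1: [let@0] ((\y.false) (let z = 0 in (\u.1)))
step 2: [let@1] ((\y.false) (\u.1))

Answer: let at 1 : (let z = 0 in (\u.1))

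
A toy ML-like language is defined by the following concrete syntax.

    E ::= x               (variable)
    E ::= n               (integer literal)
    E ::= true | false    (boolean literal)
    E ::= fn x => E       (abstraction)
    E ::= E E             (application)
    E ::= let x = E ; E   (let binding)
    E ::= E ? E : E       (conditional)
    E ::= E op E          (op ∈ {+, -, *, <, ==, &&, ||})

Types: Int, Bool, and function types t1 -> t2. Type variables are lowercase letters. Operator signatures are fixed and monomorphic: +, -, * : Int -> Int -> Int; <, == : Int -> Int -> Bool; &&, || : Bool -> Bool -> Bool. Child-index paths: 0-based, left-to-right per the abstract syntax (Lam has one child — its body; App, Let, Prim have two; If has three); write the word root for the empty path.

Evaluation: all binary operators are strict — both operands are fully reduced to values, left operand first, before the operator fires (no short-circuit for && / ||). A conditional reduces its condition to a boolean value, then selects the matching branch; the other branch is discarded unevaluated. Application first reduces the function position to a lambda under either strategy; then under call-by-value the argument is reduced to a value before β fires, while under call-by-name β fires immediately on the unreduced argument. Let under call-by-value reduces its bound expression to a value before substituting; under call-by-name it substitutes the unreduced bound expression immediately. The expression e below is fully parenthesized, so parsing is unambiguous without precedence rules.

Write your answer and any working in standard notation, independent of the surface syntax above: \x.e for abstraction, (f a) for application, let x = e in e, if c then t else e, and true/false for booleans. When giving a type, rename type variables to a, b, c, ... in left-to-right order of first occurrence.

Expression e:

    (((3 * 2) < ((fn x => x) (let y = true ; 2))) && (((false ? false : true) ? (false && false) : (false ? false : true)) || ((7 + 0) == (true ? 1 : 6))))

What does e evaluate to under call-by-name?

Answer: false

Derivation:
step 0: (((3 * 2) < ((\x.x) (let y = true in 2))) && ((if (if false then false else true) then (false && false) else (if false then false else true)) || ((7 + 0) == (if true then 1 else 6))))
step 1: [delta@0.0] ((6 < ((\x.x) (let y = true in 2))) && ((if (if false then false else true) then (false && false) else (if false then false else true)) || ((7 + 0) == (if true then 1 else 6))))
step 2: [beta@0.1] ((6 < (let y = true in 2)) && ((if (if false then false else true) then (false && false) else (if false then false else true)) || ((7 + 0) == (if true then 1 else 6))))
step 3: [let@0.1] ((6 < 2) && ((if (if false then false else true) then (false && false) else (if false then false else true)) || ((7 + 0) == (if true then 1 else 6))))
step 4: [delta@0] (false && ((if (if false then false else true) then (false && false) else (if false then false else true)) || ((7 + 0) == (if true then 1 else 6))))
step 5: [if@1.0.0] (false && ((if true then (false && false) else (if false then false else true)) || ((7 + 0) == (if true then 1 else 6))))
step 6: [if@1.0] (false && ((false && false) || ((7 + 0) == (if true then 1 else 6))))
step 7: [delta@1.0] (false && (false || ((7 + 0) == (if true then 1 else 6))))
step 8: [delta@1.1.0] (false && (false || (7 == (if true then 1 else 6))))
step 9: [if@1.1.1] (false && (false || (7 == 1)))
step 10: [delta@1.1] (false && (false || false))
step 11: [delta@1] (false && false)
step 12: [delta@root] false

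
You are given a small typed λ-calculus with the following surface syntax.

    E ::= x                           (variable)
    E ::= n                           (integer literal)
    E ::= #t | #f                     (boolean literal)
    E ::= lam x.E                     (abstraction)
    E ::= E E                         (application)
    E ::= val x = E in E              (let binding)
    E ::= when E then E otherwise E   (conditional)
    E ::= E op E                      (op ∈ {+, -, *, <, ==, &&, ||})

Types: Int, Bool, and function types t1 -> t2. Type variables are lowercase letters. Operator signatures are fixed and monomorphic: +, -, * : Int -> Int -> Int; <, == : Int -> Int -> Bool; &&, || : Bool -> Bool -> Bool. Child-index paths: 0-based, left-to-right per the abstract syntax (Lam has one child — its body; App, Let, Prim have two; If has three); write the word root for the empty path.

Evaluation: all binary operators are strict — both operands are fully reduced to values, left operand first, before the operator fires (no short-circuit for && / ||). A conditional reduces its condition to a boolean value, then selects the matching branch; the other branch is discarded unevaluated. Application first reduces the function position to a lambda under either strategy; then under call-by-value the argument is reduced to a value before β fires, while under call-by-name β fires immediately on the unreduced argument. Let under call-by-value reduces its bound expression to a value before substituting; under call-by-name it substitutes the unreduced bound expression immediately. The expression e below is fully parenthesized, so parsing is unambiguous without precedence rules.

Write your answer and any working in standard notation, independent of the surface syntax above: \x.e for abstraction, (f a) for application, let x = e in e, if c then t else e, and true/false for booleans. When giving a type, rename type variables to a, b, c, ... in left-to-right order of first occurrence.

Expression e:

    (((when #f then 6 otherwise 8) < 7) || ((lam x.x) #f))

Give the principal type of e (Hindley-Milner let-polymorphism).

Answer: Bool

Trace:
  unify Bool ~ Bool
  unify Int ~ Int
  unify Int ~ Int
  unify Int ~ Int
  unify Bool ~ Bool
x : a
\x._ : a -> a
  unify a -> a ~ Bool -> b
  unify a ~ Bool
  unify Bool ~ b
_ _ : Bool
  unify Bool ~ Bool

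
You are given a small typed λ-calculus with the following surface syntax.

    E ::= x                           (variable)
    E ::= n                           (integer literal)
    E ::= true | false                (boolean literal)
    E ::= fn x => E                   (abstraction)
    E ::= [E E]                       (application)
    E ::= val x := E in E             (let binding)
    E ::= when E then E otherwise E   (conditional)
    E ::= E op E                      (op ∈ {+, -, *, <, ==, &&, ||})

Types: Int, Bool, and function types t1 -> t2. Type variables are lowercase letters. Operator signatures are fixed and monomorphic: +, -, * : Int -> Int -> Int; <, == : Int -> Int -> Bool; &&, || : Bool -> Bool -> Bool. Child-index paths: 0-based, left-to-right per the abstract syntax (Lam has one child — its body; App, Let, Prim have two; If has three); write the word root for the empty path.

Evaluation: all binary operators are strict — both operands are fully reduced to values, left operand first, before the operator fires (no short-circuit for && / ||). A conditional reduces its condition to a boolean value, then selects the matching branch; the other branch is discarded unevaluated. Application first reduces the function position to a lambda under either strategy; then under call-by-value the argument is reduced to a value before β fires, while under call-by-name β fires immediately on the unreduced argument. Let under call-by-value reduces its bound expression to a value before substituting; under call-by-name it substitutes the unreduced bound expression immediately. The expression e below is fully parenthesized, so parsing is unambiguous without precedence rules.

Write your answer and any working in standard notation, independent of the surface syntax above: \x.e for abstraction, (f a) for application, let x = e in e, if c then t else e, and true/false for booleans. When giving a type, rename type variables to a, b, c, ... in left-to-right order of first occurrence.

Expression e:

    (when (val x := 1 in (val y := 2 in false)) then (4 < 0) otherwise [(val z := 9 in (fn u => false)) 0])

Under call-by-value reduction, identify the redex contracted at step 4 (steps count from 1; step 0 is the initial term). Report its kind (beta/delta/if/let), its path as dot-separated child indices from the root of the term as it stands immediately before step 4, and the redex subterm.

Trace:
step 0: (if (let x = 1 in (let y = 2 in false)) then (4 < 0) else ((let z = 9 in (\u.false)) 0))
step 1: [let@0] (if (let y = 2 in false) then (4 < 0) else ((let z = 9 in (\u.false)) 0))
step 2: [let@0] (if false then (4 < 0) else ((let z = 9 in (\u.false)) 0))
step 3: [if@root] ((let z = 9 in (\u.false)) 0)
step 4: [let@0] ((\u.false) 0)

Answer: let at 0 : (let z = 9 in (\u.false))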